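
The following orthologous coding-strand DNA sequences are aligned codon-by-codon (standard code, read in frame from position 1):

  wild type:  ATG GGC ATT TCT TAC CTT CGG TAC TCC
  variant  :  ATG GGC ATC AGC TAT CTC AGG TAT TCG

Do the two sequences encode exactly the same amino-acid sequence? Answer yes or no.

yes

Codon 1: ATG Met / ATG Met — identical.
Codon 2: GGC Gly / GGC Gly — identical.
Codon 3: ATT Ile / ATC Ile — synonymous.
Codon 4: TCT Ser / AGC Ser — synonymous.
Codon 5: TAC Tyr / TAT Tyr — synonymous.
Codon 6: CTT Leu / CTC Leu — synonymous.
Codon 7: CGG Arg / AGG Arg — synonymous.
Codon 8: TAC Tyr / TAT Tyr — synonymous.
Codon 9: TCC Ser / TCG Ser — synonymous.
Nonsynonymous differences: 0 → same protein.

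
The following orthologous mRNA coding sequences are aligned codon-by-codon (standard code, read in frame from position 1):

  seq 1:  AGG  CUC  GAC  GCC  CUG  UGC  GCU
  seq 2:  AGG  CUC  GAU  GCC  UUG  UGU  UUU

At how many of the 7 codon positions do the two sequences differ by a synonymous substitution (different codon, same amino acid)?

Codon 1: AGG Arg / AGG Arg — identical.
Codon 2: CUC Leu / CUC Leu — identical.
Codon 3: GAC Asp / GAU Asp — synonymous.
Codon 4: GCC Ala / GCC Ala — identical.
Codon 5: CUG Leu / UUG Leu — synonymous.
Codon 6: UGC Cys / UGU Cys — synonymous.
Codon 7: GCU Ala / UUU Phe — nonsynonymous.
Synonymous differences: 3.

3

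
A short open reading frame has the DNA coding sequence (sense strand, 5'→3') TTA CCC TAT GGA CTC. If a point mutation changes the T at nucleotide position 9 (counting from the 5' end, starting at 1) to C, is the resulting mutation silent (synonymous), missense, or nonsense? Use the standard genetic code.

Position 9 falls in codon 3: TAT → Tyr.
After the substitution the codon is TAC → Tyr.
Both encode Tyr, so the change is synonymous.

silent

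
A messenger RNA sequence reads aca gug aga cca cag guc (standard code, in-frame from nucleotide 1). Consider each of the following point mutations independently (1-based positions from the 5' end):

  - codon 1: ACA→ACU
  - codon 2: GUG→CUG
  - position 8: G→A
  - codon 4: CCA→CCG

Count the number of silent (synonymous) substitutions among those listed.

2

Codon 1: ACA (Thr) → ACU (Thr) — synonymous.
Codon 2: GUG (Val) → CUG (Leu) — missense.
Codon 3: AGA (Arg) → AAA (Lys) — missense.
Codon 4: CCA (Pro) → CCG (Pro) — synonymous.
Synonymous: 2 of 4.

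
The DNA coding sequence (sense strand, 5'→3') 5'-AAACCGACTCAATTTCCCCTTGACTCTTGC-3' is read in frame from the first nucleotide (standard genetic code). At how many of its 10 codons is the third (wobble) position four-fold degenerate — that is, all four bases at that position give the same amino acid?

5

Codon 1 AAA (Lys): third position 2-fold.
Codon 2 CCG (Pro): third position 4-fold.
Codon 3 ACT (Thr): third position 4-fold.
Codon 4 CAA (Gln): third position 2-fold.
Codon 5 TTT (Phe): third position 2-fold.
Codon 6 CCC (Pro): third position 4-fold.
Codon 7 CTT (Leu): third position 4-fold.
Codon 8 GAC (Asp): third position 2-fold.
Codon 9 TCT (Ser): third position 4-fold.
Codon 10 TGC (Cys): third position 2-fold.
Four-fold degenerate third positions: 5.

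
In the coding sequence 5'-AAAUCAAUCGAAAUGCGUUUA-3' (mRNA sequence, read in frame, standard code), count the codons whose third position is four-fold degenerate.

2

Codon 1 AAA (Lys): third position 2-fold.
Codon 2 UCA (Ser): third position 4-fold.
Codon 3 AUC (Ile): third position 3-fold.
Codon 4 GAA (Glu): third position 2-fold.
Codon 5 AUG (Met): third position 1-fold.
Codon 6 CGU (Arg): third position 4-fold.
Codon 7 UUA (Leu): third position 2-fold.
Four-fold degenerate third positions: 2.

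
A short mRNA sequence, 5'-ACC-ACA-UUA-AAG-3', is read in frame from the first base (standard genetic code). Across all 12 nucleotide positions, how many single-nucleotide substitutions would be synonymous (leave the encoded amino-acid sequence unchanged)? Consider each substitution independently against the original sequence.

9

Codon 1 (ACC, Thr): 3 synonymous substitutions.
Codon 2 (ACA, Thr): 3 synonymous substitutions.
Codon 3 (UUA, Leu): 2 synonymous substitutions.
Codon 4 (AAG, Lys): 1 synonymous substitution.
Total: 3 + 3 + 2 + 1 = 9.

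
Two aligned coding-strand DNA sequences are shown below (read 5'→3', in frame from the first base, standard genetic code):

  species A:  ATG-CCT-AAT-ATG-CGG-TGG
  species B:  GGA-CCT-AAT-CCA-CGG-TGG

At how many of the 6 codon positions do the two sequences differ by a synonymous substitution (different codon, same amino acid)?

Codon 1: ATG Met / GGA Gly — nonsynonymous.
Codon 2: CCT Pro / CCT Pro — identical.
Codon 3: AAT Asn / AAT Asn — identical.
Codon 4: ATG Met / CCA Pro — nonsynonymous.
Codon 5: CGG Arg / CGG Arg — identical.
Codon 6: TGG Trp / TGG Trp — identical.
Synonymous differences: 0.

0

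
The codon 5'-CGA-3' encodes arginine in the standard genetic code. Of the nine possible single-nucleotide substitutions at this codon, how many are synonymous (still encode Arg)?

4

Position 1: AGA → 1 synonymous.
Position 2: none → 0 synonymous.
Position 3: CGT, CGC, CGG → 3 synonymous.
Total: 1 + 0 + 3 = 4.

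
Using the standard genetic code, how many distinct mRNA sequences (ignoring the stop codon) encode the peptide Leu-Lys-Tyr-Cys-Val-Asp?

384

Leu: 6 codons.
Lys: 2 codons.
Tyr: 2 codons.
Cys: 2 codons.
Val: 4 codons.
Asp: 2 codons.
6 × 2 × 2 × 2 × 4 × 2 = 384.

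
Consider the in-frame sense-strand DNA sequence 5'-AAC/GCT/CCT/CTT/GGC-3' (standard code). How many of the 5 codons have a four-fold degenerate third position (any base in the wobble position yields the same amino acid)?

4

Codon 1 AAC (Asn): third position 2-fold.
Codon 2 GCT (Ala): third position 4-fold.
Codon 3 CCT (Pro): third position 4-fold.
Codon 4 CTT (Leu): third position 4-fold.
Codon 5 GGC (Gly): third position 4-fold.
Four-fold degenerate third positions: 4.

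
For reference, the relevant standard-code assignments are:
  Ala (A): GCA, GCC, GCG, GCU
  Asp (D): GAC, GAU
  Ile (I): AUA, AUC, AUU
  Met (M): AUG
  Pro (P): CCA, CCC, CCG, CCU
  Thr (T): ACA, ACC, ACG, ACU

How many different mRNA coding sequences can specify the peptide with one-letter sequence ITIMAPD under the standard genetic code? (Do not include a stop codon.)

1152

Ile: 3 codons.
Thr: 4 codons.
Ile: 3 codons.
Met: 1 codon.
Ala: 4 codons.
Pro: 4 codons.
Asp: 2 codons.
3 × 4 × 3 × 1 × 4 × 4 × 2 = 1152.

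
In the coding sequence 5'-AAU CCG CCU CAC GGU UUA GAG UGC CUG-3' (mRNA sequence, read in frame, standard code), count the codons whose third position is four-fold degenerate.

4

Codon 1 AAU (Asn): third position 2-fold.
Codon 2 CCG (Pro): third position 4-fold.
Codon 3 CCU (Pro): third position 4-fold.
Codon 4 CAC (His): third position 2-fold.
Codon 5 GGU (Gly): third position 4-fold.
Codon 6 UUA (Leu): third position 2-fold.
Codon 7 GAG (Glu): third position 2-fold.
Codon 8 UGC (Cys): third position 2-fold.
Codon 9 CUG (Leu): third position 4-fold.
Four-fold degenerate third positions: 4.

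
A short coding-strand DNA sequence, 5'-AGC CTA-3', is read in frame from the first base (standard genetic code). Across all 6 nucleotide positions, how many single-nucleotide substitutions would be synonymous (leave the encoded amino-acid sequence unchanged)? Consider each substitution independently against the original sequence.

5

Codon 1 (AGC, Ser): 1 synonymous substitution.
Codon 2 (CTA, Leu): 4 synonymous substitutions.
Total: 1 + 4 = 5.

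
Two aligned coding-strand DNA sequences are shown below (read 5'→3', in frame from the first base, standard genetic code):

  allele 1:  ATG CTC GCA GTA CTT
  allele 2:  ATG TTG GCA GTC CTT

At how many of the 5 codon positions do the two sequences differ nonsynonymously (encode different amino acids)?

Codon 1: ATG Met / ATG Met — identical.
Codon 2: CTC Leu / TTG Leu — synonymous.
Codon 3: GCA Ala / GCA Ala — identical.
Codon 4: GTA Val / GTC Val — synonymous.
Codon 5: CTT Leu / CTT Leu — identical.
Nonsynonymous differences: 0.

0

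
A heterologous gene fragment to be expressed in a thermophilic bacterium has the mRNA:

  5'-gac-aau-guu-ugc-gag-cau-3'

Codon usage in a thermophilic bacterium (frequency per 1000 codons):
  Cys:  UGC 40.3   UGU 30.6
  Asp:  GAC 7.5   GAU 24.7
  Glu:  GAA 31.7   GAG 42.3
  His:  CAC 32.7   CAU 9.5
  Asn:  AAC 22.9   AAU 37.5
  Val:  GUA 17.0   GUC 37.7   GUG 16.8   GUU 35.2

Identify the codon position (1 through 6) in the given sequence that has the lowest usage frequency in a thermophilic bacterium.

1

Codon 1 GAC (Asp): 7.5 per 1000.
Codon 2 AAU (Asn): 37.5 per 1000.
Codon 3 GUU (Val): 35.2 per 1000.
Codon 4 UGC (Cys): 40.3 per 1000.
Codon 5 GAG (Glu): 42.3 per 1000.
Codon 6 CAU (His): 9.5 per 1000.
Lowest frequency is 7.5 at codon 1.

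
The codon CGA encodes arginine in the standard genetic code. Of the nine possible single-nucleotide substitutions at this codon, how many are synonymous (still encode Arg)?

Position 1: AGA → 1 synonymous.
Position 2: none → 0 synonymous.
Position 3: CGU, CGC, CGG → 3 synonymous.
Total: 1 + 0 + 3 = 4.

4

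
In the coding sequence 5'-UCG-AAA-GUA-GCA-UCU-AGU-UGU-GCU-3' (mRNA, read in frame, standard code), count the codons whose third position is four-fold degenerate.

5

Codon 1 UCG (Ser): third position 4-fold.
Codon 2 AAA (Lys): third position 2-fold.
Codon 3 GUA (Val): third position 4-fold.
Codon 4 GCA (Ala): third position 4-fold.
Codon 5 UCU (Ser): third position 4-fold.
Codon 6 AGU (Ser): third position 2-fold.
Codon 7 UGU (Cys): third position 2-fold.
Codon 8 GCU (Ala): third position 4-fold.
Four-fold degenerate third positions: 5.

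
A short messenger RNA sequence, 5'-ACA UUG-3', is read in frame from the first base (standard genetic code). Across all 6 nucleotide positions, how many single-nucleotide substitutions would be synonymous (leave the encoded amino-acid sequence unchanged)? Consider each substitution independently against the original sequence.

Codon 1 (ACA, Thr): 3 synonymous substitutions.
Codon 2 (UUG, Leu): 2 synonymous substitutions.
Total: 3 + 2 = 5.

5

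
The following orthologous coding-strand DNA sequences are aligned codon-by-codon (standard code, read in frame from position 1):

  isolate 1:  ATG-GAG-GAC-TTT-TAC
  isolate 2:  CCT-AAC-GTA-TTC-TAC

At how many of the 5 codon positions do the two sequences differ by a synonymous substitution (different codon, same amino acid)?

Codon 1: ATG Met / CCT Pro — nonsynonymous.
Codon 2: GAG Glu / AAC Asn — nonsynonymous.
Codon 3: GAC Asp / GTA Val — nonsynonymous.
Codon 4: TTT Phe / TTC Phe — synonymous.
Codon 5: TAC Tyr / TAC Tyr — identical.
Synonymous differences: 1.

1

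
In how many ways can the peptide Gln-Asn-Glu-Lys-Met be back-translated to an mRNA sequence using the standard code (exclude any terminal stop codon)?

Gln: 2 codons.
Asn: 2 codons.
Glu: 2 codons.
Lys: 2 codons.
Met: 1 codon.
2 × 2 × 2 × 2 × 1 = 16.

16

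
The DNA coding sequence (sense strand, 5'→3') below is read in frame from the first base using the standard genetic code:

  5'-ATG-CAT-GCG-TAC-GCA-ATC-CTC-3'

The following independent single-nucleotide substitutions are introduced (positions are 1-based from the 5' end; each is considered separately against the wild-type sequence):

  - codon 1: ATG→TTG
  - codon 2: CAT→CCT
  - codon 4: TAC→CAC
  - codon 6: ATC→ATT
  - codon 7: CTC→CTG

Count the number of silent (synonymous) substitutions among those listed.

2

Codon 1: ATG (Met) → TTG (Leu) — missense.
Codon 2: CAT (His) → CCT (Pro) — missense.
Codon 4: TAC (Tyr) → CAC (His) — missense.
Codon 6: ATC (Ile) → ATT (Ile) — synonymous.
Codon 7: CTC (Leu) → CTG (Leu) — synonymous.
Synonymous: 2 of 5.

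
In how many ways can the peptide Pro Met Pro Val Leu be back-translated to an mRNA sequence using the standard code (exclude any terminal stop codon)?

Pro: 4 codons.
Met: 1 codon.
Pro: 4 codons.
Val: 4 codons.
Leu: 6 codons.
4 × 1 × 4 × 4 × 6 = 384.

384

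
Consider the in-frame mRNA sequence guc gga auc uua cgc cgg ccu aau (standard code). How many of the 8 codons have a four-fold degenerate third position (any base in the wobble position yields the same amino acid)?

5

Codon 1 GUC (Val): third position 4-fold.
Codon 2 GGA (Gly): third position 4-fold.
Codon 3 AUC (Ile): third position 3-fold.
Codon 4 UUA (Leu): third position 2-fold.
Codon 5 CGC (Arg): third position 4-fold.
Codon 6 CGG (Arg): third position 4-fold.
Codon 7 CCU (Pro): third position 4-fold.
Codon 8 AAU (Asn): third position 2-fold.
Four-fold degenerate third positions: 5.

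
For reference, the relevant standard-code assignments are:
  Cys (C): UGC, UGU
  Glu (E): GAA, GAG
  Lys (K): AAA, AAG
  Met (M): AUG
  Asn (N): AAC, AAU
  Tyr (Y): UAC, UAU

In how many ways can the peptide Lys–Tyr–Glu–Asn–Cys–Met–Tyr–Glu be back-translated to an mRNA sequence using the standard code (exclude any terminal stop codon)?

Lys: 2 codons.
Tyr: 2 codons.
Glu: 2 codons.
Asn: 2 codons.
Cys: 2 codons.
Met: 1 codon.
Tyr: 2 codons.
Glu: 2 codons.
2 × 2 × 2 × 2 × 2 × 1 × 2 × 2 = 128.

128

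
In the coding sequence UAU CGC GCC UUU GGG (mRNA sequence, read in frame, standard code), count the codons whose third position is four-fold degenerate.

3

Codon 1 UAU (Tyr): third position 2-fold.
Codon 2 CGC (Arg): third position 4-fold.
Codon 3 GCC (Ala): third position 4-fold.
Codon 4 UUU (Phe): third position 2-fold.
Codon 5 GGG (Gly): third position 4-fold.
Four-fold degenerate third positions: 3.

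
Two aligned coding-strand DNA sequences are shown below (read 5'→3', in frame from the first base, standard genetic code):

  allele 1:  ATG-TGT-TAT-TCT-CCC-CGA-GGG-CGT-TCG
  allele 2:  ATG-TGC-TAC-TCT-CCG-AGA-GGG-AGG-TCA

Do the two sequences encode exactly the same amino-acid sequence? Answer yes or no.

Codon 1: ATG Met / ATG Met — identical.
Codon 2: TGT Cys / TGC Cys — synonymous.
Codon 3: TAT Tyr / TAC Tyr — synonymous.
Codon 4: TCT Ser / TCT Ser — identical.
Codon 5: CCC Pro / CCG Pro — synonymous.
Codon 6: CGA Arg / AGA Arg — synonymous.
Codon 7: GGG Gly / GGG Gly — identical.
Codon 8: CGT Arg / AGG Arg — synonymous.
Codon 9: TCG Ser / TCA Ser — synonymous.
Nonsynonymous differences: 0 → same protein.

yes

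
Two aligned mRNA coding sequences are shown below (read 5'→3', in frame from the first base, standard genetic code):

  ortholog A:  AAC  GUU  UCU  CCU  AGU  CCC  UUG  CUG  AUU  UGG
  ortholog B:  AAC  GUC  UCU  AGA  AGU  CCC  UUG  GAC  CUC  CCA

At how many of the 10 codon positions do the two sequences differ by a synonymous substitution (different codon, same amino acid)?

Codon 1: AAC Asn / AAC Asn — identical.
Codon 2: GUU Val / GUC Val — synonymous.
Codon 3: UCU Ser / UCU Ser — identical.
Codon 4: CCU Pro / AGA Arg — nonsynonymous.
Codon 5: AGU Ser / AGU Ser — identical.
Codon 6: CCC Pro / CCC Pro — identical.
Codon 7: UUG Leu / UUG Leu — identical.
Codon 8: CUG Leu / GAC Asp — nonsynonymous.
Codon 9: AUU Ile / CUC Leu — nonsynonymous.
Codon 10: UGG Trp / CCA Pro — nonsynonymous.
Synonymous differences: 1.

1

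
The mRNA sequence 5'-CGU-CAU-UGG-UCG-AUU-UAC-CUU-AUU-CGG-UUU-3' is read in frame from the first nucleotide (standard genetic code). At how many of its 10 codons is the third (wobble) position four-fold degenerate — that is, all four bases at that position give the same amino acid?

Codon 1 CGU (Arg): third position 4-fold.
Codon 2 CAU (His): third position 2-fold.
Codon 3 UGG (Trp): third position 1-fold.
Codon 4 UCG (Ser): third position 4-fold.
Codon 5 AUU (Ile): third position 3-fold.
Codon 6 UAC (Tyr): third position 2-fold.
Codon 7 CUU (Leu): third position 4-fold.
Codon 8 AUU (Ile): third position 3-fold.
Codon 9 CGG (Arg): third position 4-fold.
Codon 10 UUU (Phe): third position 2-fold.
Four-fold degenerate third positions: 4.

4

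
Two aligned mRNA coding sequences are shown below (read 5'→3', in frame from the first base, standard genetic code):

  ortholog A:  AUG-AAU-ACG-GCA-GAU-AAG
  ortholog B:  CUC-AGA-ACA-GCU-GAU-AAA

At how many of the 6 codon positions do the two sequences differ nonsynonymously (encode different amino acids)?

2

Codon 1: AUG Met / CUC Leu — nonsynonymous.
Codon 2: AAU Asn / AGA Arg — nonsynonymous.
Codon 3: ACG Thr / ACA Thr — synonymous.
Codon 4: GCA Ala / GCU Ala — synonymous.
Codon 5: GAU Asp / GAU Asp — identical.
Codon 6: AAG Lys / AAA Lys — synonymous.
Nonsynonymous differences: 2.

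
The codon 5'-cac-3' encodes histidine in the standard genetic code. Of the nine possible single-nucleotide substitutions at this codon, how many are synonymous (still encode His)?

1

Position 1: none → 0 synonymous.
Position 2: none → 0 synonymous.
Position 3: CAU → 1 synonymous.
Total: 0 + 0 + 1 = 1.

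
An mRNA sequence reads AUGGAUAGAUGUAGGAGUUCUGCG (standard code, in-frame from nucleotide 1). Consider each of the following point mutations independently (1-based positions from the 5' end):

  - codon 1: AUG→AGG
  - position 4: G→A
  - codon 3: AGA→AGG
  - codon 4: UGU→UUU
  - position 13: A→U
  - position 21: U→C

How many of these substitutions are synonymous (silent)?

2

Codon 1: AUG (Met) → AGG (Arg) — missense.
Codon 2: GAU (Asp) → AAU (Asn) — missense.
Codon 3: AGA (Arg) → AGG (Arg) — synonymous.
Codon 4: UGU (Cys) → UUU (Phe) — missense.
Codon 5: AGG (Arg) → UGG (Trp) — missense.
Codon 7: UCU (Ser) → UCC (Ser) — synonymous.
Synonymous: 2 of 6.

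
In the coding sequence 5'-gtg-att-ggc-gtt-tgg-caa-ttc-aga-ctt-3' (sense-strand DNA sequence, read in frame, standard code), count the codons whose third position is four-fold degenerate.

Codon 1 GTG (Val): third position 4-fold.
Codon 2 ATT (Ile): third position 3-fold.
Codon 3 GGC (Gly): third position 4-fold.
Codon 4 GTT (Val): third position 4-fold.
Codon 5 TGG (Trp): third position 1-fold.
Codon 6 CAA (Gln): third position 2-fold.
Codon 7 TTC (Phe): third position 2-fold.
Codon 8 AGA (Arg): third position 2-fold.
Codon 9 CTT (Leu): third position 4-fold.
Four-fold degenerate third positions: 4.

4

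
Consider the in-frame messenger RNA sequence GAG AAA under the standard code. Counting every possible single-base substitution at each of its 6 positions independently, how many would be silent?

Codon 1 (GAG, Glu): 1 synonymous substitution.
Codon 2 (AAA, Lys): 1 synonymous substitution.
Total: 1 + 1 = 2.

2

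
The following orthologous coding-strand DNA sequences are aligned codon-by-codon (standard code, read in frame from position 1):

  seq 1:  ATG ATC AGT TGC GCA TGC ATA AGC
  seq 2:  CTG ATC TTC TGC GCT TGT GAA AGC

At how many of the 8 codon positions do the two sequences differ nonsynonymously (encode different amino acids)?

Codon 1: ATG Met / CTG Leu — nonsynonymous.
Codon 2: ATC Ile / ATC Ile — identical.
Codon 3: AGT Ser / TTC Phe — nonsynonymous.
Codon 4: TGC Cys / TGC Cys — identical.
Codon 5: GCA Ala / GCT Ala — synonymous.
Codon 6: TGC Cys / TGT Cys — synonymous.
Codon 7: ATA Ile / GAA Glu — nonsynonymous.
Codon 8: AGC Ser / AGC Ser — identical.
Nonsynonymous differences: 3.

3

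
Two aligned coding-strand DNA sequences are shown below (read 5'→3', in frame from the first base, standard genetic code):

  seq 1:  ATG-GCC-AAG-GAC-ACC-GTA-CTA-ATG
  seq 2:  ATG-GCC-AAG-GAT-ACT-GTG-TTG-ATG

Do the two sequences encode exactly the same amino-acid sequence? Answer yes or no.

Codon 1: ATG Met / ATG Met — identical.
Codon 2: GCC Ala / GCC Ala — identical.
Codon 3: AAG Lys / AAG Lys — identical.
Codon 4: GAC Asp / GAT Asp — synonymous.
Codon 5: ACC Thr / ACT Thr — synonymous.
Codon 6: GTA Val / GTG Val — synonymous.
Codon 7: CTA Leu / TTG Leu — synonymous.
Codon 8: ATG Met / ATG Met — identical.
Nonsynonymous differences: 0 → same protein.

yes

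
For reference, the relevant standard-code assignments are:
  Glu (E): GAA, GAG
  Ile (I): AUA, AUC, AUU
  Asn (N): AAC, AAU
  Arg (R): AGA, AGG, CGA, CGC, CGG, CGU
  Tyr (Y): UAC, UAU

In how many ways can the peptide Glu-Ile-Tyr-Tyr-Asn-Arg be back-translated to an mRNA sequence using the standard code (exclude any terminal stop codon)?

Glu: 2 codons.
Ile: 3 codons.
Tyr: 2 codons.
Tyr: 2 codons.
Asn: 2 codons.
Arg: 6 codons.
2 × 3 × 2 × 2 × 2 × 6 = 288.

288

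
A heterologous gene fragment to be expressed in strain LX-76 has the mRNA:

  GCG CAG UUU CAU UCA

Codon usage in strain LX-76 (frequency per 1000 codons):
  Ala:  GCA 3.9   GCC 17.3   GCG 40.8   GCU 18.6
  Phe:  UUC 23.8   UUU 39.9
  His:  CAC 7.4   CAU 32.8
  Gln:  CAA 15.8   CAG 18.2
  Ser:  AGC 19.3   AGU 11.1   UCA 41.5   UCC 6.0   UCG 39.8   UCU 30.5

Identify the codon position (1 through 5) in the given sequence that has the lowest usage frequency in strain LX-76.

2

Codon 1 GCG (Ala): 40.8 per 1000.
Codon 2 CAG (Gln): 18.2 per 1000.
Codon 3 UUU (Phe): 39.9 per 1000.
Codon 4 CAU (His): 32.8 per 1000.
Codon 5 UCA (Ser): 41.5 per 1000.
Lowest frequency is 18.2 at codon 2.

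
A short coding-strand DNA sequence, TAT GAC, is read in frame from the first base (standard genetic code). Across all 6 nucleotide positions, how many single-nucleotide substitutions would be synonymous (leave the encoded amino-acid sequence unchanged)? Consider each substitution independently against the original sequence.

2

Codon 1 (TAT, Tyr): 1 synonymous substitution.
Codon 2 (GAC, Asp): 1 synonymous substitution.
Total: 1 + 1 = 2.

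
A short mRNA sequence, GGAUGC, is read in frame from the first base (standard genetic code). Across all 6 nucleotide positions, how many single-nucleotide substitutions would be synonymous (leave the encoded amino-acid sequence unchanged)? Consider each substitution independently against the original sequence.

Codon 1 (GGA, Gly): 3 synonymous substitutions.
Codon 2 (UGC, Cys): 1 synonymous substitution.
Total: 3 + 1 = 4.

4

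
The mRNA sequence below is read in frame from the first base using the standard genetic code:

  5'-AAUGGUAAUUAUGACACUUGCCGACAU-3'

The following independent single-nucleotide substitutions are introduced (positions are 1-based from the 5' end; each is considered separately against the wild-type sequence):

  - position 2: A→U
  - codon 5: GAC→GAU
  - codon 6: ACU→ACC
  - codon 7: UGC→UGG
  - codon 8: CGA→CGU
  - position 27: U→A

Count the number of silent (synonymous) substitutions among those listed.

Codon 1: AAU (Asn) → AUU (Ile) — missense.
Codon 5: GAC (Asp) → GAU (Asp) — synonymous.
Codon 6: ACU (Thr) → ACC (Thr) — synonymous.
Codon 7: UGC (Cys) → UGG (Trp) — missense.
Codon 8: CGA (Arg) → CGU (Arg) — synonymous.
Codon 9: CAU (His) → CAA (Gln) — missense.
Synonymous: 3 of 6.

3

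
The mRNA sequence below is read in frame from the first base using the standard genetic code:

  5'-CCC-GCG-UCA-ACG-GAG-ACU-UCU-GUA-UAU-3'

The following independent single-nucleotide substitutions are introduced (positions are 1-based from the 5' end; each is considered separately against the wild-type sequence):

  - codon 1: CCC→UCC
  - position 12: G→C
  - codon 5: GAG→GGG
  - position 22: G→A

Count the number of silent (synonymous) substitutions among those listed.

Codon 1: CCC (Pro) → UCC (Ser) — missense.
Codon 4: ACG (Thr) → ACC (Thr) — synonymous.
Codon 5: GAG (Glu) → GGG (Gly) — missense.
Codon 8: GUA (Val) → AUA (Ile) — missense.
Synonymous: 1 of 4.

1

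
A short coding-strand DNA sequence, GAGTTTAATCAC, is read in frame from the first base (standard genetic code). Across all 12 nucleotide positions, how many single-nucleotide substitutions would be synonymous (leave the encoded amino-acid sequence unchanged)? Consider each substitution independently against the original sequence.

4

Codon 1 (GAG, Glu): 1 synonymous substitution.
Codon 2 (TTT, Phe): 1 synonymous substitution.
Codon 3 (AAT, Asn): 1 synonymous substitution.
Codon 4 (CAC, His): 1 synonymous substitution.
Total: 1 + 1 + 1 + 1 = 4.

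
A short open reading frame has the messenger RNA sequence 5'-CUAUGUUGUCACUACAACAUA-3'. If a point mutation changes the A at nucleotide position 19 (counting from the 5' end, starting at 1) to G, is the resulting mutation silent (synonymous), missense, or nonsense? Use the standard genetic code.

missense

Position 19 falls in codon 7: AUA → Ile.
After the substitution the codon is GUA → Val.
Ile ≠ Val, so this is a missense mutation.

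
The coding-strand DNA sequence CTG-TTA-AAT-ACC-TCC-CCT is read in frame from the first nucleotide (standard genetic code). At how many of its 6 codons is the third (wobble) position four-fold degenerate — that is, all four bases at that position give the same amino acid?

Codon 1 CTG (Leu): third position 4-fold.
Codon 2 TTA (Leu): third position 2-fold.
Codon 3 AAT (Asn): third position 2-fold.
Codon 4 ACC (Thr): third position 4-fold.
Codon 5 TCC (Ser): third position 4-fold.
Codon 6 CCT (Pro): third position 4-fold.
Four-fold degenerate third positions: 4.

4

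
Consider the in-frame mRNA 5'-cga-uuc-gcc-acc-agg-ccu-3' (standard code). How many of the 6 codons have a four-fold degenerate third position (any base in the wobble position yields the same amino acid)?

4

Codon 1 CGA (Arg): third position 4-fold.
Codon 2 UUC (Phe): third position 2-fold.
Codon 3 GCC (Ala): third position 4-fold.
Codon 4 ACC (Thr): third position 4-fold.
Codon 5 AGG (Arg): third position 2-fold.
Codon 6 CCU (Pro): third position 4-fold.
Four-fold degenerate third positions: 4.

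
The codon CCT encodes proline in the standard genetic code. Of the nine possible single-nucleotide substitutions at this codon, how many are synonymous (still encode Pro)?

Position 1: none → 0 synonymous.
Position 2: none → 0 synonymous.
Position 3: CCC, CCA, CCG → 3 synonymous.
Total: 0 + 0 + 3 = 3.

3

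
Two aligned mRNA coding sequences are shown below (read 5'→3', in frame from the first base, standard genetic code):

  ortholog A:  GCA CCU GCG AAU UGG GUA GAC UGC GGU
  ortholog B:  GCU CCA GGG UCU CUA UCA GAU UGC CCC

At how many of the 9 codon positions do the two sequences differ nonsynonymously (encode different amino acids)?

Codon 1: GCA Ala / GCU Ala — synonymous.
Codon 2: CCU Pro / CCA Pro — synonymous.
Codon 3: GCG Ala / GGG Gly — nonsynonymous.
Codon 4: AAU Asn / UCU Ser — nonsynonymous.
Codon 5: UGG Trp / CUA Leu — nonsynonymous.
Codon 6: GUA Val / UCA Ser — nonsynonymous.
Codon 7: GAC Asp / GAU Asp — synonymous.
Codon 8: UGC Cys / UGC Cys — identical.
Codon 9: GGU Gly / CCC Pro — nonsynonymous.
Nonsynonymous differences: 5.

5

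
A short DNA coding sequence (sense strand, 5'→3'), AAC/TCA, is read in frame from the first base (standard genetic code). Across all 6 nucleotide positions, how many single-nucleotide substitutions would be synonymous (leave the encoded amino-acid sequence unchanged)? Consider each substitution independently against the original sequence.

4

Codon 1 (AAC, Asn): 1 synonymous substitution.
Codon 2 (TCA, Ser): 3 synonymous substitutions.
Total: 1 + 3 = 4.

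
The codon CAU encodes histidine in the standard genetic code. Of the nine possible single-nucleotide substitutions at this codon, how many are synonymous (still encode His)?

Position 1: none → 0 synonymous.
Position 2: none → 0 synonymous.
Position 3: CAC → 1 synonymous.
Total: 0 + 0 + 1 = 1.

1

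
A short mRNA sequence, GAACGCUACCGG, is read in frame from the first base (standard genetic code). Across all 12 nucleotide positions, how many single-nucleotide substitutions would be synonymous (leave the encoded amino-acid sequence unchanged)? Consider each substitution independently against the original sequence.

9

Codon 1 (GAA, Glu): 1 synonymous substitution.
Codon 2 (CGC, Arg): 3 synonymous substitutions.
Codon 3 (UAC, Tyr): 1 synonymous substitution.
Codon 4 (CGG, Arg): 4 synonymous substitutions.
Total: 1 + 3 + 1 + 4 = 9.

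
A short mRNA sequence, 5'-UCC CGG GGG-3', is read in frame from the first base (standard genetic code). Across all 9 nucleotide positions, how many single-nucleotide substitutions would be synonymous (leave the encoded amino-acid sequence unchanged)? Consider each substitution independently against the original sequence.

10

Codon 1 (UCC, Ser): 3 synonymous substitutions.
Codon 2 (CGG, Arg): 4 synonymous substitutions.
Codon 3 (GGG, Gly): 3 synonymous substitutions.
Total: 3 + 4 + 3 = 10.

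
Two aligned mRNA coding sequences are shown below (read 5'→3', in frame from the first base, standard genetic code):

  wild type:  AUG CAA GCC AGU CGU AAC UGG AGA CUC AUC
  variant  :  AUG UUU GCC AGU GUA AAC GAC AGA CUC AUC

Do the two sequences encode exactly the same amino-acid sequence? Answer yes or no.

Codon 1: AUG Met / AUG Met — identical.
Codon 2: CAA Gln / UUU Phe — nonsynonymous.
Codon 3: GCC Ala / GCC Ala — identical.
Codon 4: AGU Ser / AGU Ser — identical.
Codon 5: CGU Arg / GUA Val — nonsynonymous.
Codon 6: AAC Asn / AAC Asn — identical.
Codon 7: UGG Trp / GAC Asp — nonsynonymous.
Codon 8: AGA Arg / AGA Arg — identical.
Codon 9: CUC Leu / CUC Leu — identical.
Codon 10: AUC Ile / AUC Ile — identical.
Nonsynonymous differences: 3 → different protein.

no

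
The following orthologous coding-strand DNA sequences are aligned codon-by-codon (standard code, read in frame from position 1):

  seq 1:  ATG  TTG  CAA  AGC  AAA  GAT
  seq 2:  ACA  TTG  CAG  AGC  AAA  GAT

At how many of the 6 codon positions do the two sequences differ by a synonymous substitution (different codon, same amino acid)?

1

Codon 1: ATG Met / ACA Thr — nonsynonymous.
Codon 2: TTG Leu / TTG Leu — identical.
Codon 3: CAA Gln / CAG Gln — synonymous.
Codon 4: AGC Ser / AGC Ser — identical.
Codon 5: AAA Lys / AAA Lys — identical.
Codon 6: GAT Asp / GAT Asp — identical.
Synonymous differences: 1.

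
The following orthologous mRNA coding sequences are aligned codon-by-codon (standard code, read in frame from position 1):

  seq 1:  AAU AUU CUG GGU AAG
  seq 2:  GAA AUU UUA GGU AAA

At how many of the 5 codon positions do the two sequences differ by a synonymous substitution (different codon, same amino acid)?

2

Codon 1: AAU Asn / GAA Glu — nonsynonymous.
Codon 2: AUU Ile / AUU Ile — identical.
Codon 3: CUG Leu / UUA Leu — synonymous.
Codon 4: GGU Gly / GGU Gly — identical.
Codon 5: AAG Lys / AAA Lys — synonymous.
Synonymous differences: 2.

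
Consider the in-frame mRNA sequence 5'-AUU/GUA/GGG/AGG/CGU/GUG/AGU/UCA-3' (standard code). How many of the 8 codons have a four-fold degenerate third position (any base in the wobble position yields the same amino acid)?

Codon 1 AUU (Ile): third position 3-fold.
Codon 2 GUA (Val): third position 4-fold.
Codon 3 GGG (Gly): third position 4-fold.
Codon 4 AGG (Arg): third position 2-fold.
Codon 5 CGU (Arg): third position 4-fold.
Codon 6 GUG (Val): third position 4-fold.
Codon 7 AGU (Ser): third position 2-fold.
Codon 8 UCA (Ser): third position 4-fold.
Four-fold degenerate third positions: 5.

5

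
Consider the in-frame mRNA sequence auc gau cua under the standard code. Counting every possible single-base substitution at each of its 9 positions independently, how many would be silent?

7

Codon 1 (AUC, Ile): 2 synonymous substitutions.
Codon 2 (GAU, Asp): 1 synonymous substitution.
Codon 3 (CUA, Leu): 4 synonymous substitutions.
Total: 2 + 1 + 4 = 7.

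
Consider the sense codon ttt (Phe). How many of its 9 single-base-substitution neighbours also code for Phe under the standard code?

1

Position 1: none → 0 synonymous.
Position 2: none → 0 synonymous.
Position 3: TTC → 1 synonymous.
Total: 0 + 0 + 1 = 1.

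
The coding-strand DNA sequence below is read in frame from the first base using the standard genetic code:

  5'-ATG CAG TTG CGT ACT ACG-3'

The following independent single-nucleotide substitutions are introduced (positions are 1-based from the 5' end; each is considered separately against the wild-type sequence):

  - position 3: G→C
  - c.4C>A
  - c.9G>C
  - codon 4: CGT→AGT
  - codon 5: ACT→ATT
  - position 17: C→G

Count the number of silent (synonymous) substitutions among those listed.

Codon 1: ATG (Met) → ATC (Ile) — missense.
Codon 2: CAG (Gln) → AAG (Lys) — missense.
Codon 3: TTG (Leu) → TTC (Phe) — missense.
Codon 4: CGT (Arg) → AGT (Ser) — missense.
Codon 5: ACT (Thr) → ATT (Ile) — missense.
Codon 6: ACG (Thr) → AGG (Arg) — missense.
Synonymous: 0 of 6.

0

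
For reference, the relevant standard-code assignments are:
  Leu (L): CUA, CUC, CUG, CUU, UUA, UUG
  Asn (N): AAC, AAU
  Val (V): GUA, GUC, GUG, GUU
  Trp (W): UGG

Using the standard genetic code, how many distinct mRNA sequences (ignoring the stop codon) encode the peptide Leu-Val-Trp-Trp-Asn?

48

Leu: 6 codons.
Val: 4 codons.
Trp: 1 codon.
Trp: 1 codon.
Asn: 2 codons.
6 × 4 × 1 × 1 × 2 = 48.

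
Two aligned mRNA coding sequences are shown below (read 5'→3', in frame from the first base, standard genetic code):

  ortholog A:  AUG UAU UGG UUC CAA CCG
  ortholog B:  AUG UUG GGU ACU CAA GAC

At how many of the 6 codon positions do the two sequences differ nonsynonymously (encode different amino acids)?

Codon 1: AUG Met / AUG Met — identical.
Codon 2: UAU Tyr / UUG Leu — nonsynonymous.
Codon 3: UGG Trp / GGU Gly — nonsynonymous.
Codon 4: UUC Phe / ACU Thr — nonsynonymous.
Codon 5: CAA Gln / CAA Gln — identical.
Codon 6: CCG Pro / GAC Asp — nonsynonymous.
Nonsynonymous differences: 4.

4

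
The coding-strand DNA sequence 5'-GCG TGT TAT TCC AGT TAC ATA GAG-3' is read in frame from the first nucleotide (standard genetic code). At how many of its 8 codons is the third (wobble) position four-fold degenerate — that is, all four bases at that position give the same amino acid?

2

Codon 1 GCG (Ala): third position 4-fold.
Codon 2 TGT (Cys): third position 2-fold.
Codon 3 TAT (Tyr): third position 2-fold.
Codon 4 TCC (Ser): third position 4-fold.
Codon 5 AGT (Ser): third position 2-fold.
Codon 6 TAC (Tyr): third position 2-fold.
Codon 7 ATA (Ile): third position 3-fold.
Codon 8 GAG (Glu): third position 2-fold.
Four-fold degenerate third positions: 2.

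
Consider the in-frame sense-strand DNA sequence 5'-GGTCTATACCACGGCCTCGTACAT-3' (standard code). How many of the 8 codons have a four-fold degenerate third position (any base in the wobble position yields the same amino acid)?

5

Codon 1 GGT (Gly): third position 4-fold.
Codon 2 CTA (Leu): third position 4-fold.
Codon 3 TAC (Tyr): third position 2-fold.
Codon 4 CAC (His): third position 2-fold.
Codon 5 GGC (Gly): third position 4-fold.
Codon 6 CTC (Leu): third position 4-fold.
Codon 7 GTA (Val): third position 4-fold.
Codon 8 CAT (His): third position 2-fold.
Four-fold degenerate third positions: 5.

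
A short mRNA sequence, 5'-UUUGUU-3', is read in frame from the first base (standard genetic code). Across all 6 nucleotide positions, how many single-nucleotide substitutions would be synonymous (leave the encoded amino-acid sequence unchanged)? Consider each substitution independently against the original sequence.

4

Codon 1 (UUU, Phe): 1 synonymous substitution.
Codon 2 (GUU, Val): 3 synonymous substitutions.
Total: 1 + 3 = 4.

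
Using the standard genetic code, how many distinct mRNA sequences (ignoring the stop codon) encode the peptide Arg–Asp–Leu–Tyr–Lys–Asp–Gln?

1152

Arg: 6 codons.
Asp: 2 codons.
Leu: 6 codons.
Tyr: 2 codons.
Lys: 2 codons.
Asp: 2 codons.
Gln: 2 codons.
6 × 2 × 6 × 2 × 2 × 2 × 2 = 1152.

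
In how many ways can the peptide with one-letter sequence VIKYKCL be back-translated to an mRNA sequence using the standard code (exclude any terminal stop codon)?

1152

Val: 4 codons.
Ile: 3 codons.
Lys: 2 codons.
Tyr: 2 codons.
Lys: 2 codons.
Cys: 2 codons.
Leu: 6 codons.
4 × 3 × 2 × 2 × 2 × 2 × 6 = 1152.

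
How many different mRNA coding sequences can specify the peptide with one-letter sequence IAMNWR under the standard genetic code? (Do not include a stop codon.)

144

Ile: 3 codons.
Ala: 4 codons.
Met: 1 codon.
Asn: 2 codons.
Trp: 1 codon.
Arg: 6 codons.
3 × 4 × 1 × 2 × 1 × 6 = 144.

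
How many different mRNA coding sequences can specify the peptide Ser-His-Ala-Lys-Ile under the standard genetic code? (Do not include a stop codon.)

288

Ser: 6 codons.
His: 2 codons.
Ala: 4 codons.
Lys: 2 codons.
Ile: 3 codons.
6 × 2 × 4 × 2 × 3 = 288.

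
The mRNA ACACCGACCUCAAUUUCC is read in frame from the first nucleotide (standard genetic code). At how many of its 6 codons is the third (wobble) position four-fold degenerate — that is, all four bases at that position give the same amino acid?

5

Codon 1 ACA (Thr): third position 4-fold.
Codon 2 CCG (Pro): third position 4-fold.
Codon 3 ACC (Thr): third position 4-fold.
Codon 4 UCA (Ser): third position 4-fold.
Codon 5 AUU (Ile): third position 3-fold.
Codon 6 UCC (Ser): third position 4-fold.
Four-fold degenerate third positions: 5.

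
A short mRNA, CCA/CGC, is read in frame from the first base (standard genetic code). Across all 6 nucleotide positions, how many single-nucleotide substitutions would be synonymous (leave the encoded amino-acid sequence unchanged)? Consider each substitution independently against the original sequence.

Codon 1 (CCA, Pro): 3 synonymous substitutions.
Codon 2 (CGC, Arg): 3 synonymous substitutions.
Total: 3 + 3 = 6.

6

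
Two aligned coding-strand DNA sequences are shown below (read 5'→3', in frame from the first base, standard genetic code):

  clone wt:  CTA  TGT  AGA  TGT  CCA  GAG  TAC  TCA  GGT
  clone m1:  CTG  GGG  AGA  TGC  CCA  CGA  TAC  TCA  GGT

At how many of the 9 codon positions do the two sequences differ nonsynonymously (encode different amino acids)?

2

Codon 1: CTA Leu / CTG Leu — synonymous.
Codon 2: TGT Cys / GGG Gly — nonsynonymous.
Codon 3: AGA Arg / AGA Arg — identical.
Codon 4: TGT Cys / TGC Cys — synonymous.
Codon 5: CCA Pro / CCA Pro — identical.
Codon 6: GAG Glu / CGA Arg — nonsynonymous.
Codon 7: TAC Tyr / TAC Tyr — identical.
Codon 8: TCA Ser / TCA Ser — identical.
Codon 9: GGT Gly / GGT Gly — identical.
Nonsynonymous differences: 2.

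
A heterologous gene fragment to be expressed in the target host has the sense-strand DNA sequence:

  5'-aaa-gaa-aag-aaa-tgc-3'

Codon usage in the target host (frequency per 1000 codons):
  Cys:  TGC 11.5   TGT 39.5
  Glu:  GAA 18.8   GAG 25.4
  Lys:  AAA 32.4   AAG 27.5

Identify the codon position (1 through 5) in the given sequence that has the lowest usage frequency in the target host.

Codon 1 AAA (Lys): 32.4 per 1000.
Codon 2 GAA (Glu): 18.8 per 1000.
Codon 3 AAG (Lys): 27.5 per 1000.
Codon 4 AAA (Lys): 32.4 per 1000.
Codon 5 TGC (Cys): 11.5 per 1000.
Lowest frequency is 11.5 at codon 5.

5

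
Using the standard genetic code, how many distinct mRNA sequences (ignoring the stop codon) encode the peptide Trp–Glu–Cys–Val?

16

Trp: 1 codon.
Glu: 2 codons.
Cys: 2 codons.
Val: 4 codons.
1 × 2 × 2 × 4 = 16.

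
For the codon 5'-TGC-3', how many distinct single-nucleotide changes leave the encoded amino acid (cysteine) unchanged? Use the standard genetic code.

Position 1: none → 0 synonymous.
Position 2: none → 0 synonymous.
Position 3: TGT → 1 synonymous.
Total: 0 + 0 + 1 = 1.

1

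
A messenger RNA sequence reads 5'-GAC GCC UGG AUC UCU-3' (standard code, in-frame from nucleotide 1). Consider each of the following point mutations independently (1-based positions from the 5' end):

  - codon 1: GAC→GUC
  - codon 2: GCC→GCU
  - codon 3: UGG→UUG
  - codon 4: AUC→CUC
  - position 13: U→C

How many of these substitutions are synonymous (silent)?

Codon 1: GAC (Asp) → GUC (Val) — missense.
Codon 2: GCC (Ala) → GCU (Ala) — synonymous.
Codon 3: UGG (Trp) → UUG (Leu) — missense.
Codon 4: AUC (Ile) → CUC (Leu) — missense.
Codon 5: UCU (Ser) → CCU (Pro) — missense.
Synonymous: 1 of 5.

1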